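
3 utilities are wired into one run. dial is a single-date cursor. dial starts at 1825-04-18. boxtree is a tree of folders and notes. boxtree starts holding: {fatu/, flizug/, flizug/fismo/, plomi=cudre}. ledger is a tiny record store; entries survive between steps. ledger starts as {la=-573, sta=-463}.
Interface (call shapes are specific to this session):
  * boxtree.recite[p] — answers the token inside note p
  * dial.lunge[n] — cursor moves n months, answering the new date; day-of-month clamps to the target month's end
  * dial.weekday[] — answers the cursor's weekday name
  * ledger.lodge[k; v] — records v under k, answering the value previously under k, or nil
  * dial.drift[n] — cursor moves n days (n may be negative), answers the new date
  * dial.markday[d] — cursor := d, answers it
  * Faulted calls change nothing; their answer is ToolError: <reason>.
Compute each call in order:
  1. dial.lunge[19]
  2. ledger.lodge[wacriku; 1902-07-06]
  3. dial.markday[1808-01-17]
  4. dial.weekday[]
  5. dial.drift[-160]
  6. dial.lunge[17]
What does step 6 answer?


Do: dial.lunge[n: 19]
See: 1826-11-18
Do: ledger.lodge[k: wacriku; v: 1902-07-06]
See: nil
Do: dial.markday[d: 1808-01-17]
See: 1808-01-17
Do: dial.weekday[]
See: Sunday
Do: dial.drift[n: -160]
See: 1807-08-10
Do: dial.lunge[n: 17]
See: 1809-01-10

Answer: 1809-01-10


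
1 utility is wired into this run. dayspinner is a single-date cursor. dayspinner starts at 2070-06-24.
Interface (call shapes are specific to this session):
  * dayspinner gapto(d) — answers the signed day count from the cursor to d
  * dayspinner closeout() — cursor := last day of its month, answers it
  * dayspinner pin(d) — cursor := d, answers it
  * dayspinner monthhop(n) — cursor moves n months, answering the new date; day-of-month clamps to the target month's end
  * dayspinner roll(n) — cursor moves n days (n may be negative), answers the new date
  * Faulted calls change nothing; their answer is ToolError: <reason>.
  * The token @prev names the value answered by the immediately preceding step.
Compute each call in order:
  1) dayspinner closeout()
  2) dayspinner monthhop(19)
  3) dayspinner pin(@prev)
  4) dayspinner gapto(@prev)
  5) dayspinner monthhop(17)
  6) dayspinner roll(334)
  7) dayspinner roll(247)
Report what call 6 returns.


Answer: 2074-05-30

Derivation:
// 1. dayspinner closeout() => 2070-06-30
// 2. dayspinner monthhop(19) => 2072-01-30
// 3. dayspinner pin(@prev) => 2072-01-30
// 4. dayspinner gapto(@prev) => 0
// 5. dayspinner monthhop(17) => 2073-06-30
// 6. dayspinner roll(334) => 2074-05-30
// 7. dayspinner roll(247) => 2075-02-01


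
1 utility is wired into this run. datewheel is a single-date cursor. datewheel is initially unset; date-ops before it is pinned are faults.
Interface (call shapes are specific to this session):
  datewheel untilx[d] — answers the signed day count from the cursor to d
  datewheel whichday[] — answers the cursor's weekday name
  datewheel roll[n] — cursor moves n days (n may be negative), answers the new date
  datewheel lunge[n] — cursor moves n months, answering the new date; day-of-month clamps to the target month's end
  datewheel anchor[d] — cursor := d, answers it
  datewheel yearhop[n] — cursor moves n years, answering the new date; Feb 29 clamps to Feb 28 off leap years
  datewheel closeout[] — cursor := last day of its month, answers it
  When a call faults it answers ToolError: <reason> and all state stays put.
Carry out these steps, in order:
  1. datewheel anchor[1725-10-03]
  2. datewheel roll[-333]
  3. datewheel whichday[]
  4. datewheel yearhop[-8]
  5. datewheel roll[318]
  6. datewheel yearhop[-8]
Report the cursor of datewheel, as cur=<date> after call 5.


→ datewheel anchor(d→1725-10-03)
← 1725-10-03
→ datewheel roll(n→-333)
← 1724-11-04
→ datewheel whichday()
← Saturday
→ datewheel yearhop(n→-8)
← 1716-11-04
→ datewheel roll(n→318)
← 1717-09-18
→ datewheel yearhop(n→-8)
← 1709-09-18

Answer: cur=1717-09-18


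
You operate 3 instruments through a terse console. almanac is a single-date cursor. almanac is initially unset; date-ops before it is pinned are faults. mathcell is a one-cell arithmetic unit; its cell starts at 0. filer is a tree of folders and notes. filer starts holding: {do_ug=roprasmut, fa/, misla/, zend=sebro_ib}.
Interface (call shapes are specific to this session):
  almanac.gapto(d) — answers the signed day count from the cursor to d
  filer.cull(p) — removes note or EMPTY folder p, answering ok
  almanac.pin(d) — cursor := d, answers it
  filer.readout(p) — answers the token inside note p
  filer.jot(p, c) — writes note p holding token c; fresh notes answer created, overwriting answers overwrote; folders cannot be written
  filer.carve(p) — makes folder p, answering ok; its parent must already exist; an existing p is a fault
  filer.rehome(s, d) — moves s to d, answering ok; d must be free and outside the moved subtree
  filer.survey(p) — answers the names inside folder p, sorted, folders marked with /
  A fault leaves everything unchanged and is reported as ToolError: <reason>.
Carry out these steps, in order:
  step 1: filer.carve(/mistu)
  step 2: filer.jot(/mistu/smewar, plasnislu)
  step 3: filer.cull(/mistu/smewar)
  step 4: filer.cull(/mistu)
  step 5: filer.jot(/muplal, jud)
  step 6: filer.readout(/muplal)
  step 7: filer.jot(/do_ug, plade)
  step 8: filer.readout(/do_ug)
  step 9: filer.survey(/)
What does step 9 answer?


Answer: [do_ug, fa/, misla/, muplal, zend]

Derivation:
·→ filer.carve(p=/mistu)
·← ok
·→ filer.jot(p=/mistu/smewar, c=plasnislu)
·← created
·→ filer.cull(p=/mistu/smewar)
·← ok
·→ filer.cull(p=/mistu)
·← ok
·→ filer.jot(p=/muplal, c=jud)
·← created
·→ filer.readout(p=/muplal)
·← jud
·→ filer.jot(p=/do_ug, c=plade)
·← overwrote
·→ filer.readout(p=/do_ug)
·← plade
·→ filer.survey(p=/)
·← [do_ug, fa/, misla/, muplal, zend]


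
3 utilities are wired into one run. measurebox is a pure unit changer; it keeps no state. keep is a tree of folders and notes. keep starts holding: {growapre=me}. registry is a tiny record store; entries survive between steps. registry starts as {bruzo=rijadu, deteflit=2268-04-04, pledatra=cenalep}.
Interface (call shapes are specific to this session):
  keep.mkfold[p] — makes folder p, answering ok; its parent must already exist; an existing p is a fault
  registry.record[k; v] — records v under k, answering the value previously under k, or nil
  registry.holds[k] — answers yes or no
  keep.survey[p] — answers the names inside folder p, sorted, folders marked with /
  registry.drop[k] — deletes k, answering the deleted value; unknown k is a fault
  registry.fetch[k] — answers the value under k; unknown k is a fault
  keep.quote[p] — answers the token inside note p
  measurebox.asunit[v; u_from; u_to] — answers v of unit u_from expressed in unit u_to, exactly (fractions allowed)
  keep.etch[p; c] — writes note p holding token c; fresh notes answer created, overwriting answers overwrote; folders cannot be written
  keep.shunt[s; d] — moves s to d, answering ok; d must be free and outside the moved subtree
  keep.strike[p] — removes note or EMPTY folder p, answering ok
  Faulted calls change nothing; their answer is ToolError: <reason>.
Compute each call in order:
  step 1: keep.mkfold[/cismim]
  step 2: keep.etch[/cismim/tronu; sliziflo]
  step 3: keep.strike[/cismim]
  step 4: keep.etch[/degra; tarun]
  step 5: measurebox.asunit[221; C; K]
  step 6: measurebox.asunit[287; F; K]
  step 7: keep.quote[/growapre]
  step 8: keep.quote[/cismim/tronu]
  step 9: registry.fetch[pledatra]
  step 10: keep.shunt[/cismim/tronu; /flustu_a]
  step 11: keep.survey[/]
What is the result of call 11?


CALL keep.mkfold[/cismim]
RET  ok
CALL keep.etch[/cismim/tronu; sliziflo]
RET  created
CALL keep.strike[/cismim]
RET  ToolError: not empty
CALL keep.etch[/degra; tarun]
RET  created
CALL measurebox.asunit[221; C; K]
RET  9883/20
CALL measurebox.asunit[287; F; K]
RET  24889/60
CALL keep.quote[/growapre]
RET  me
CALL keep.quote[/cismim/tronu]
RET  sliziflo
CALL registry.fetch[pledatra]
RET  cenalep
CALL keep.shunt[/cismim/tronu; /flustu_a]
RET  ok
CALL keep.survey[/]
RET  [cismim/, degra, flustu_a, growapre]

Answer: [cismim/, degra, flustu_a, growapre]


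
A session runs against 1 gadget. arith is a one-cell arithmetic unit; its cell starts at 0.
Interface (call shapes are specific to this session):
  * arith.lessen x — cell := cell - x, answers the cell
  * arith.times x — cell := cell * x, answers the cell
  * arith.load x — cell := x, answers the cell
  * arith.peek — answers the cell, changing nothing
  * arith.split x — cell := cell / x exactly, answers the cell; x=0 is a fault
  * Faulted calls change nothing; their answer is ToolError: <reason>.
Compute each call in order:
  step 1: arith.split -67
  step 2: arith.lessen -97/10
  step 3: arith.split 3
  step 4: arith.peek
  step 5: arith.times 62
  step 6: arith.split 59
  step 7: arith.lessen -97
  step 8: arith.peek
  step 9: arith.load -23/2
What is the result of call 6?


Answer: 3007/885

Derivation:
% arith.split(x=-67) -> 0
% arith.lessen(x=-97/10) -> 97/10
% arith.split(x=3) -> 97/30
% arith.peek() -> 97/30
% arith.times(x=62) -> 3007/15
% arith.split(x=59) -> 3007/885
% arith.lessen(x=-97) -> 88852/885
% arith.peek() -> 88852/885
% arith.load(x=-23/2) -> -23/2


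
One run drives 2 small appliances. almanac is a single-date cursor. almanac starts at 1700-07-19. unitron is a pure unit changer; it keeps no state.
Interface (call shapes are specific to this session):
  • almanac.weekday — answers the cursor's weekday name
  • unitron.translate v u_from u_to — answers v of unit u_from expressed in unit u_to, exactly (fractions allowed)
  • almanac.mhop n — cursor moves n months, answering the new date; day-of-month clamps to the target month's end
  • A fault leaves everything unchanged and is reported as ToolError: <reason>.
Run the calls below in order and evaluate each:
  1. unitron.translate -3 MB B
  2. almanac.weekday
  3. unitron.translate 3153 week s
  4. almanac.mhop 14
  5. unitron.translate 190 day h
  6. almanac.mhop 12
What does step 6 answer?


// unitron.translate(-3, MB, B) ~> -3000000
// almanac.weekday() ~> Monday
// unitron.translate(3153, week, s) ~> 1906934400
// almanac.mhop(14) ~> 1701-09-19
// unitron.translate(190, day, h) ~> 4560
// almanac.mhop(12) ~> 1702-09-19

Answer: 1702-09-19


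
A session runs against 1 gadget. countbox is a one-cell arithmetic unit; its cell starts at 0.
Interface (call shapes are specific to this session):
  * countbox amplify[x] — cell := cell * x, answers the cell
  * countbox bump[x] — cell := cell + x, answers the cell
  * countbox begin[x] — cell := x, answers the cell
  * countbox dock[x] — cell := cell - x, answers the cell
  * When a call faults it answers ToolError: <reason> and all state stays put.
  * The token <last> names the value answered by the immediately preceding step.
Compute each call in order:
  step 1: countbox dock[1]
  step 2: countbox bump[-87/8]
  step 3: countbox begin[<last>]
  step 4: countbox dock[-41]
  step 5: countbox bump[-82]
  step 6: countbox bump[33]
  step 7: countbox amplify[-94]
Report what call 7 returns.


Act: countbox dock[x=1]
Obs: -1
Act: countbox bump[x=-87/8]
Obs: -95/8
Act: countbox begin[x=<last>]
Obs: -95/8
Act: countbox dock[x=-41]
Obs: 233/8
Act: countbox bump[x=-82]
Obs: -423/8
Act: countbox bump[x=33]
Obs: -159/8
Act: countbox amplify[x=-94]
Obs: 7473/4

Answer: 7473/4


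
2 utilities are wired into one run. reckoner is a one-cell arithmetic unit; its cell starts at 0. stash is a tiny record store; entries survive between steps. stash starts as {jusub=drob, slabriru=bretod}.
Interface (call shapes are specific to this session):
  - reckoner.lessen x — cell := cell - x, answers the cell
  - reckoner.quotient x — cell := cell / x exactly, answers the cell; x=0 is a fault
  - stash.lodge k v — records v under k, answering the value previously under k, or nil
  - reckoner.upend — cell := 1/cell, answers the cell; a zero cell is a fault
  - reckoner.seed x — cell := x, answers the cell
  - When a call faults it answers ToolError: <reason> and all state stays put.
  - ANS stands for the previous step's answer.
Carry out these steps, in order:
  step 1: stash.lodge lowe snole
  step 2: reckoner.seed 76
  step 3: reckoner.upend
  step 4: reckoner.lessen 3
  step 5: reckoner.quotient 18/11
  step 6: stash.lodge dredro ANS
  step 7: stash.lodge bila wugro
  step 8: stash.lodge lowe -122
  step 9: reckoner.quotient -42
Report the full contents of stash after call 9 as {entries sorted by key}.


Answer: {bila=wugro, dredro=-2497/1368, jusub=drob, lowe=-122, slabriru=bretod}

Derivation:
% stash.lodge k='lowe' v='snole'
[out] nil
% reckoner.seed x='76'
[out] 76
% reckoner.upend
[out] 1/76
% reckoner.lessen x='3'
[out] -227/76
% reckoner.quotient x='18/11'
[out] -2497/1368
% stash.lodge k='dredro' v='ANS'
[out] nil
% stash.lodge k='bila' v='wugro'
[out] nil
% stash.lodge k='lowe' v='-122'
[out] snole
% reckoner.quotient x='-42'
[out] 2497/57456


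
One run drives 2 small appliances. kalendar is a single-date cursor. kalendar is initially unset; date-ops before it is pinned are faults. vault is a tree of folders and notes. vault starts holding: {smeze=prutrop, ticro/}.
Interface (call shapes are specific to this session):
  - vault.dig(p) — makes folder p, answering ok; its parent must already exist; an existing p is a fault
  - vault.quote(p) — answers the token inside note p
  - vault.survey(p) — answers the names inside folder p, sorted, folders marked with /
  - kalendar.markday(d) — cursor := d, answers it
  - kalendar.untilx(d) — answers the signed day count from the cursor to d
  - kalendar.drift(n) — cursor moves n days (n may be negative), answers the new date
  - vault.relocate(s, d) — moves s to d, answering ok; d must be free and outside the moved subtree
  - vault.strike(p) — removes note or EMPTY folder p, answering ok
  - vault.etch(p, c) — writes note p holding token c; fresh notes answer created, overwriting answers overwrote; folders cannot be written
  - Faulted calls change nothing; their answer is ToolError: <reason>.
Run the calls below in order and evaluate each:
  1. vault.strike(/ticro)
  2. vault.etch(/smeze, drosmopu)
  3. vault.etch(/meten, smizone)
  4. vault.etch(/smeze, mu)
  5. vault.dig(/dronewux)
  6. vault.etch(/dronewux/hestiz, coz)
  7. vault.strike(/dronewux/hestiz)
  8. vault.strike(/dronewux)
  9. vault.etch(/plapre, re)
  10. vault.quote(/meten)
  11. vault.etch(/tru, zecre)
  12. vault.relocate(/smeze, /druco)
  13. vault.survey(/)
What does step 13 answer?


Do: strike[p='/ticro']
See: ok
Do: etch[p='/smeze'; c='drosmopu']
See: overwrote
Do: etch[p='/meten'; c='smizone']
See: created
Do: etch[p='/smeze'; c='mu']
See: overwrote
Do: dig[p='/dronewux']
See: ok
Do: etch[p='/dronewux/hestiz'; c='coz']
See: created
Do: strike[p='/dronewux/hestiz']
See: ok
Do: strike[p='/dronewux']
See: ok
Do: etch[p='/plapre'; c='re']
See: created
Do: quote[p='/meten']
See: smizone
Do: etch[p='/tru'; c='zecre']
See: created
Do: relocate[s='/smeze'; d='/druco']
See: ok
Do: survey[p='/']
See: [druco, meten, plapre, tru]

Answer: [druco, meten, plapre, tru]


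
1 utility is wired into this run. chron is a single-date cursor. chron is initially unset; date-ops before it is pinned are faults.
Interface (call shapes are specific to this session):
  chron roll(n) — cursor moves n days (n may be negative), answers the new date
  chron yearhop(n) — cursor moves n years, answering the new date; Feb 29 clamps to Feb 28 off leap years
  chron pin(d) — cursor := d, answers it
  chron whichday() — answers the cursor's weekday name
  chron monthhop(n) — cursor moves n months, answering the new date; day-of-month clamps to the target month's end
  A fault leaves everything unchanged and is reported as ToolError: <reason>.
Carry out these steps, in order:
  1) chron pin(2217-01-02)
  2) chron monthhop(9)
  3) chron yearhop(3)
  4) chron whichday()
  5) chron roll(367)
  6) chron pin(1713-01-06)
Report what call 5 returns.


I call chron pin on d: 2217-01-02, and see 2217-01-02.
Invoking chron monthhop on n: 9, giving 2217-10-02.
I try chron yearhop on n: 3, and get 2220-10-02.
I run chron whichday: Monday.
I call chron roll on n: 367, giving 2221-10-04.
Now I run chron pin on d: 1713-01-06, and get 1713-01-06.

Answer: 2221-10-04


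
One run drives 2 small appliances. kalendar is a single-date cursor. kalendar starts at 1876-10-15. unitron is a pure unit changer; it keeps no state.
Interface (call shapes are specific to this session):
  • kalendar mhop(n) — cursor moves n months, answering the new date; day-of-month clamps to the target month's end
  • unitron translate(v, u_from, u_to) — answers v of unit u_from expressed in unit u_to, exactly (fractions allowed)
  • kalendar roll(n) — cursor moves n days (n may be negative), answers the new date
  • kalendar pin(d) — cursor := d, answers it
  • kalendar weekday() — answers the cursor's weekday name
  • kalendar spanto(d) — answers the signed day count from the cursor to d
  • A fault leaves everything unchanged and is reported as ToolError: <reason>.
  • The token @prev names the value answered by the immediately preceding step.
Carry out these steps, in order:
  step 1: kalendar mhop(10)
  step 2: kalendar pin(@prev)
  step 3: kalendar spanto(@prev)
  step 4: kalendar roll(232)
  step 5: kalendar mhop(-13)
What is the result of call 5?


Answer: 1877-03-04

Derivation:
;; kalendar mhop(n→10) : 1877-08-15
;; kalendar pin(d→@prev) : 1877-08-15
;; kalendar spanto(d→@prev) : 0
;; kalendar roll(n→232) : 1878-04-04
;; kalendar mhop(n→-13) : 1877-03-04


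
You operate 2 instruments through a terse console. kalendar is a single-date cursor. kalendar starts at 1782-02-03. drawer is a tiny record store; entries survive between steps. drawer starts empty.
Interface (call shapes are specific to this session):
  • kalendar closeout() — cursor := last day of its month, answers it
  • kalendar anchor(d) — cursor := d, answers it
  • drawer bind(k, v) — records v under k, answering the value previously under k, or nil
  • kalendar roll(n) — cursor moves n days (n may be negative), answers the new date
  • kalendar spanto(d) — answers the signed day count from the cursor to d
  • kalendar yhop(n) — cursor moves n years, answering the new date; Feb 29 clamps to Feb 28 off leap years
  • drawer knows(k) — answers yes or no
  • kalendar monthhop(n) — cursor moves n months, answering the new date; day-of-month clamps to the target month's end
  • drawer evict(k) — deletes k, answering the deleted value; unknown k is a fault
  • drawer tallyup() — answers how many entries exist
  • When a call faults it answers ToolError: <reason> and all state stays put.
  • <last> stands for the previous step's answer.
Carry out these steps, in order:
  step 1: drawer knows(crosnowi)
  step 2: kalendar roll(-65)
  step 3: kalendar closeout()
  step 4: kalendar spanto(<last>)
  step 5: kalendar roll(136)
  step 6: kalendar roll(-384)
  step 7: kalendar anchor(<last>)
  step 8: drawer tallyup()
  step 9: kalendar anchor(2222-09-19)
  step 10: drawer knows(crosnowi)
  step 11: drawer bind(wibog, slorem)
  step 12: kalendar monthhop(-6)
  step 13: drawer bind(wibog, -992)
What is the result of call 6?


Answer: 1781-03-27

Derivation:
Using drawer knows passing k='crosnowi', and get no.
I try kalendar roll passing n='-65', — result: 1781-11-30.
Now I run kalendar closeout(), which returns 1781-11-30.
I call kalendar spanto passing d='<last>', and see 0.
I run kalendar roll passing n='136', and observe 1782-04-15.
Using kalendar roll passing n='-384', and see 1781-03-27.
Calling kalendar anchor passing d='<last>', and get 1781-03-27.
I use drawer tallyup, which returns 0.
I use kalendar anchor passing d='2222-09-19': 2222-09-19.
I call drawer knows passing k='crosnowi', giving no.
Calling drawer bind passing k='wibog', v='slorem', and see nil.
Then kalendar monthhop passing n='-6', and see 2222-03-19.
Calling drawer bind passing k='wibog', v='-992', and see slorem.


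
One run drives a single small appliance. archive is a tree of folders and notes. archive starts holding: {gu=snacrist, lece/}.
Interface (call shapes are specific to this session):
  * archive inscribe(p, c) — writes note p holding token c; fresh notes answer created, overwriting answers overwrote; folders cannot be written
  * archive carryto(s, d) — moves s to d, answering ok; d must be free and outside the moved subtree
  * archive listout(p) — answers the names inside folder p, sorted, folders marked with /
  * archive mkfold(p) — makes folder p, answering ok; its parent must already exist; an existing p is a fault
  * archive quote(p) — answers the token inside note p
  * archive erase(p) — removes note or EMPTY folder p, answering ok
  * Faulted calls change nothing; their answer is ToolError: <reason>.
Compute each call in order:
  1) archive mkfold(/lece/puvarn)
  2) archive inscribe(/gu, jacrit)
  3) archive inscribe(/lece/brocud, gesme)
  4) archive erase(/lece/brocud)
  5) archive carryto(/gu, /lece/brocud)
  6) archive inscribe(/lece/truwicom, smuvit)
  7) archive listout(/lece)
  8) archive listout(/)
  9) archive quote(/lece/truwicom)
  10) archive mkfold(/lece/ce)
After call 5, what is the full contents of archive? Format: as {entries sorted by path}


Answer: {lece/, lece/brocud=jacrit, lece/puvarn/}

Derivation:
Act: archive mkfold[p='/lece/puvarn']
Obs: ok
Act: archive inscribe[p='/gu'; c='jacrit']
Obs: overwrote
Act: archive inscribe[p='/lece/brocud'; c='gesme']
Obs: created
Act: archive erase[p='/lece/brocud']
Obs: ok
Act: archive carryto[s='/gu'; d='/lece/brocud']
Obs: ok
Act: archive inscribe[p='/lece/truwicom'; c='smuvit']
Obs: created
Act: archive listout[p='/lece']
Obs: [brocud, puvarn/, truwicom]
Act: archive listout[p='/']
Obs: [lece/]
Act: archive quote[p='/lece/truwicom']
Obs: smuvit
Act: archive mkfold[p='/lece/ce']
Obs: ok


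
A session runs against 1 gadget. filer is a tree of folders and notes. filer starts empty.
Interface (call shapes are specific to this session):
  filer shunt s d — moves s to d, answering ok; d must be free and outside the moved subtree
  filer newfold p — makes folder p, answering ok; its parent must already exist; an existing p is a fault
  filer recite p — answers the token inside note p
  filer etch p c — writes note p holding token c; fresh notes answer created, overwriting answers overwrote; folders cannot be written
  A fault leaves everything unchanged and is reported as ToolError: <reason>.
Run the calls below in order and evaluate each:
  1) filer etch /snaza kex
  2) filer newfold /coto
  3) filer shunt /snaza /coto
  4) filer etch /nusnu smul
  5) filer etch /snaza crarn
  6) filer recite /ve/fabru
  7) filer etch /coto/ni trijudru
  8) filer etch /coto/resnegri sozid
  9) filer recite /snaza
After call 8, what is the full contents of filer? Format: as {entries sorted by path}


Answer: {coto/, coto/ni=trijudru, coto/resnegri=sozid, nusnu=smul, snaza=crarn}

Derivation:
Calling filer etch passing p: /snaza, c: kex, and observe created.
Invoking filer newfold passing p: /coto, yielding ok.
I use filer shunt passing s: /snaza, d: /coto, and get ToolError: exists.
Now I run filer etch passing p: /nusnu, c: smul, and get created.
I invoke filer etch passing p: /snaza, c: crarn, → overwrote.
I use filer recite passing p: /ve/fabru, yielding ToolError: not found.
Calling filer etch passing p: /coto/ni, c: trijudru, and see created.
Next I call filer etch passing p: /coto/resnegri, c: sozid: created.
I run filer recite passing p: /snaza, and observe crarn.


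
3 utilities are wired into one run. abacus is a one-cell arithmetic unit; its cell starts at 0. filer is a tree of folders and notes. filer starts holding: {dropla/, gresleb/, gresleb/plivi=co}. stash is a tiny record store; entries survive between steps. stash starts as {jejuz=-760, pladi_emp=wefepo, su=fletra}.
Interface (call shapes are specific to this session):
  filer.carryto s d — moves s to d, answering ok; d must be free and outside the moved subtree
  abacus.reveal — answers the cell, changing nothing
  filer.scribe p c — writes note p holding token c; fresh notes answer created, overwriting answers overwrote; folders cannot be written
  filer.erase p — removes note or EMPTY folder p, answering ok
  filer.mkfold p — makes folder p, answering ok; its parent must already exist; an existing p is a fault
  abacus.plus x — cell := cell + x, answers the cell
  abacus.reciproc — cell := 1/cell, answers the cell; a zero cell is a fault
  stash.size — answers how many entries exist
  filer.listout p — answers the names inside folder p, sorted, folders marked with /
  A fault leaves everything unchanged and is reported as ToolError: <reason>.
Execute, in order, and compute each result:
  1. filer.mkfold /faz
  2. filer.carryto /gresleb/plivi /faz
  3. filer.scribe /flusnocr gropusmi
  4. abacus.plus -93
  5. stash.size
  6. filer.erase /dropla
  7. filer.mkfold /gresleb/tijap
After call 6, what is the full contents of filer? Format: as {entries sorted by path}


Step: mkfold[p='/faz']
Result: ok
Step: carryto[s='/gresleb/plivi'; d='/faz']
Result: ToolError: exists
Step: scribe[p='/flusnocr'; c='gropusmi']
Result: created
Step: plus[x='-93']
Result: -93
Step: size[]
Result: 3
Step: erase[p='/dropla']
Result: ok
Step: mkfold[p='/gresleb/tijap']
Result: ok

Answer: {faz/, flusnocr=gropusmi, gresleb/, gresleb/plivi=co}


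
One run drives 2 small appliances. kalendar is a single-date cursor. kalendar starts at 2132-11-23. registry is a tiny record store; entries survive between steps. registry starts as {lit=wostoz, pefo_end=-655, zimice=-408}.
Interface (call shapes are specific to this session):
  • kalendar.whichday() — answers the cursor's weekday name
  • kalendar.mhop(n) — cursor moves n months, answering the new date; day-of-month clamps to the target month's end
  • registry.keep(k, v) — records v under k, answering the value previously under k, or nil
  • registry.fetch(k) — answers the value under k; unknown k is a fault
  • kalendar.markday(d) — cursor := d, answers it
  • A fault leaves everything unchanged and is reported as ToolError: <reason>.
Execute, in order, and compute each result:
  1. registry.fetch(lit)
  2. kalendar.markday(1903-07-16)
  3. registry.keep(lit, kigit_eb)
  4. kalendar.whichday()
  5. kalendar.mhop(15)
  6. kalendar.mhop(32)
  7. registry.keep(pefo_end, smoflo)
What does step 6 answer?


Answer: 1907-06-16

Derivation:
>> fetch(k='lit')
<< wostoz
>> markday(d='1903-07-16')
<< 1903-07-16
>> keep(k='lit', v='kigit_eb')
<< wostoz
>> whichday()
<< Thursday
>> mhop(n='15')
<< 1904-10-16
>> mhop(n='32')
<< 1907-06-16
>> keep(k='pefo_end', v='smoflo')
<< -655


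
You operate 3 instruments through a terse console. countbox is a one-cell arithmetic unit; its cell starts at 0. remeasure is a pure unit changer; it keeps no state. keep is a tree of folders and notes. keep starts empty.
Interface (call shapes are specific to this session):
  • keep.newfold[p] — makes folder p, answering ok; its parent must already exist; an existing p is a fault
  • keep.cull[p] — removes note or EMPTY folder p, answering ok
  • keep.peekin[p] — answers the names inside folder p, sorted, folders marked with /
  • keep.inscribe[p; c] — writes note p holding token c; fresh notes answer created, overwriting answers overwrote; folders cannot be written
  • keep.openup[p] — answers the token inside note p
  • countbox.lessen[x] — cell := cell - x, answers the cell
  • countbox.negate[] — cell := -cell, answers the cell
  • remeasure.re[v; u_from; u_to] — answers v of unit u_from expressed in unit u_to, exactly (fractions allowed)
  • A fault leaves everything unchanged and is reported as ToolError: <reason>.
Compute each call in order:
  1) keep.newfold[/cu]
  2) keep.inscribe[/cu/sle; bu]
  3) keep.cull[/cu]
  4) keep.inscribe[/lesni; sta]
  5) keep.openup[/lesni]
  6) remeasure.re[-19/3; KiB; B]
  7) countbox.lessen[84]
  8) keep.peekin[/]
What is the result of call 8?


[in] newfold p='/cu'
[out] ok
[in] inscribe p='/cu/sle' c='bu'
[out] created
[in] cull p='/cu'
[out] ToolError: not empty
[in] inscribe p='/lesni' c='sta'
[out] created
[in] openup p='/lesni'
[out] sta
[in] re v='-19/3' u_from='KiB' u_to='B'
[out] -19456/3
[in] lessen x='84'
[out] -84
[in] peekin p='/'
[out] [cu/, lesni]

Answer: [cu/, lesni]


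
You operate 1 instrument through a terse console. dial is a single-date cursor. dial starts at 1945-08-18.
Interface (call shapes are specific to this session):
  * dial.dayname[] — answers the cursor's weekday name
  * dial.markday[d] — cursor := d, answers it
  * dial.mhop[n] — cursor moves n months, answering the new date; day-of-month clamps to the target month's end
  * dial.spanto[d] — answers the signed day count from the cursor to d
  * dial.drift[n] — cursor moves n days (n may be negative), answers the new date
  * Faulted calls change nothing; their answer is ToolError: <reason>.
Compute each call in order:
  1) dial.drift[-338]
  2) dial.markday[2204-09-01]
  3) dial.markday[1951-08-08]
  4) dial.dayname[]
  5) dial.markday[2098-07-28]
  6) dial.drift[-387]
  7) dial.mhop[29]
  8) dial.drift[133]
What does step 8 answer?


;; 1. dial.drift(n=-338) -> 1944-09-14
;; 2. dial.markday(d=2204-09-01) -> 2204-09-01
;; 3. dial.markday(d=1951-08-08) -> 1951-08-08
;; 4. dial.dayname() -> Wednesday
;; 5. dial.markday(d=2098-07-28) -> 2098-07-28
;; 6. dial.drift(n=-387) -> 2097-07-06
;; 7. dial.mhop(n=29) -> 2099-12-06
;; 8. dial.drift(n=133) -> 2100-04-18

Answer: 2100-04-18


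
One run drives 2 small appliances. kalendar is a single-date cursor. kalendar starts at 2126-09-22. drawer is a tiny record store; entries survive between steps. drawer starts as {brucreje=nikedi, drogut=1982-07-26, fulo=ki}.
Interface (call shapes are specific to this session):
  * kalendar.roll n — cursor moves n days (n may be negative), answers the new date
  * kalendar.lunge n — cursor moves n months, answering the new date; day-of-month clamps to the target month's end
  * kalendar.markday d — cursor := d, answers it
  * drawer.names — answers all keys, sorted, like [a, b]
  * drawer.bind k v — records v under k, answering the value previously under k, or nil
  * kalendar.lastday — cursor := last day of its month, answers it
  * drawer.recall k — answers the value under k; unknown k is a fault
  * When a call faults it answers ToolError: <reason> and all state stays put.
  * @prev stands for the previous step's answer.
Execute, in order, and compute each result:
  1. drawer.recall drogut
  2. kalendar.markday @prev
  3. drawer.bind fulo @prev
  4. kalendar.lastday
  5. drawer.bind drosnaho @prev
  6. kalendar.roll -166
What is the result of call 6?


→ recall(k: drogut)
← 1982-07-26
→ markday(d: @prev)
← 1982-07-26
→ bind(k: fulo, v: @prev)
← ki
→ lastday()
← 1982-07-31
→ bind(k: drosnaho, v: @prev)
← nil
→ roll(n: -166)
← 1982-02-15

Answer: 1982-02-15


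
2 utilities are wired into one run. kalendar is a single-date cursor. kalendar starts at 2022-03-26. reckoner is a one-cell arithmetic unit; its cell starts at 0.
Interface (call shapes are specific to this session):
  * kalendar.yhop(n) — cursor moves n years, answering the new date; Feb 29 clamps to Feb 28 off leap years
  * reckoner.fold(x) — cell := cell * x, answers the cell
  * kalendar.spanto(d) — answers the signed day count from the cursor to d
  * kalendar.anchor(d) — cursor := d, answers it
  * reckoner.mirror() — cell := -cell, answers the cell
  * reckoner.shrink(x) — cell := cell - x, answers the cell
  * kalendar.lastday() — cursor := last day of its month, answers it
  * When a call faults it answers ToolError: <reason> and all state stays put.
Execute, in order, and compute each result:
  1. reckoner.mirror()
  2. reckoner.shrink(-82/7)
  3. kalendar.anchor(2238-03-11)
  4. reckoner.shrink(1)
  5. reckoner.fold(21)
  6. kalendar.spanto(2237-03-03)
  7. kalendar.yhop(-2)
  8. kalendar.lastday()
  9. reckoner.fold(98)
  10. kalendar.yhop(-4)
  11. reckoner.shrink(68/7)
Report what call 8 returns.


I call reckoner.mirror, → 0.
Using reckoner.shrink using x: -82/7, and get 82/7.
I run kalendar.anchor using d: 2238-03-11, yielding 2238-03-11.
Using reckoner.shrink using x: 1, which returns 75/7.
Then reckoner.fold using x: 21, → 225.
I use kalendar.spanto using d: 2237-03-03, — result: -373.
Invoking kalendar.yhop using n: -2, yielding 2236-03-11.
I run kalendar.lastday(), giving 2236-03-31.
I run reckoner.fold using x: 98: 22050.
I call kalendar.yhop using n: -4, — result: 2232-03-31.
Calling reckoner.shrink using x: 68/7, → 154282/7.

Answer: 2236-03-31


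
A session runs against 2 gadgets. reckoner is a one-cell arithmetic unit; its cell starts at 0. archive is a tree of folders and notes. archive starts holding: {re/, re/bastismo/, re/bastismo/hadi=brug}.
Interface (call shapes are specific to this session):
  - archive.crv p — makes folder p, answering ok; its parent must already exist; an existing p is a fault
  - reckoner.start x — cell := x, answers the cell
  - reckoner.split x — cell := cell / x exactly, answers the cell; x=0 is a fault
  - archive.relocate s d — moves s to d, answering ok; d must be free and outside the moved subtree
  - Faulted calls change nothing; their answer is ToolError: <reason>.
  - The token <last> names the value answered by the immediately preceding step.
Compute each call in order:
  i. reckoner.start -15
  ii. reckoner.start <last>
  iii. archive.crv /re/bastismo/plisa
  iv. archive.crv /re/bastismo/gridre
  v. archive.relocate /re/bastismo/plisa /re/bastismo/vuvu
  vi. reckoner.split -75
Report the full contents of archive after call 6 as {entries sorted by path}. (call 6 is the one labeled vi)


Step: reckoner.start[-15]
Result: -15
Step: reckoner.start[<last>]
Result: -15
Step: archive.crv[/re/bastismo/plisa]
Result: ok
Step: archive.crv[/re/bastismo/gridre]
Result: ok
Step: archive.relocate[/re/bastismo/plisa; /re/bastismo/vuvu]
Result: ok
Step: reckoner.split[-75]
Result: 1/5

Answer: {re/, re/bastismo/, re/bastismo/gridre/, re/bastismo/hadi=brug, re/bastismo/vuvu/}


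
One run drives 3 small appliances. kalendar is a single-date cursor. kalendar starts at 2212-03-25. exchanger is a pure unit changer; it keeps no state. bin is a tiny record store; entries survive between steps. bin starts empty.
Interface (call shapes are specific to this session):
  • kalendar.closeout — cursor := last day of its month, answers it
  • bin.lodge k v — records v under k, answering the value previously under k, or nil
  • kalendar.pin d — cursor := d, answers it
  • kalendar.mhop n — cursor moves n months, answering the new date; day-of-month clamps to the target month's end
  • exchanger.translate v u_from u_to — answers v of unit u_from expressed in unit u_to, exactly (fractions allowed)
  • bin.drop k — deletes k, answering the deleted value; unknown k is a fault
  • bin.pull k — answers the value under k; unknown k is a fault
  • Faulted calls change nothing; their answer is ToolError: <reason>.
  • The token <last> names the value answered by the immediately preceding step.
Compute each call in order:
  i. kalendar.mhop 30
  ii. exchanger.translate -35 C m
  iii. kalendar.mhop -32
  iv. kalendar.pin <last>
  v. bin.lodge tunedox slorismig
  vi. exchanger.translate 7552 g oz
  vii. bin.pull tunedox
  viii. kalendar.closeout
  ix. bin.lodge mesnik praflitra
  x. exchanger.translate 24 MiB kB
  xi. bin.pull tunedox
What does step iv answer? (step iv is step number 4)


$ kalendar.mhop 30
  2214-09-25
$ exchanger.translate -35 C m
  ToolError: incompatible units
$ kalendar.mhop -32
  2212-01-25
$ kalendar.pin <last>
  2212-01-25
$ bin.lodge tunedox slorismig
  nil
$ exchanger.translate 7552 g oz
  12083200000/45359237
$ bin.pull tunedox
  slorismig
$ kalendar.closeout
  2212-01-31
$ bin.lodge mesnik praflitra
  nil
$ exchanger.translate 24 MiB kB
  3145728/125
$ bin.pull tunedox
  slorismig

Answer: 2212-01-25


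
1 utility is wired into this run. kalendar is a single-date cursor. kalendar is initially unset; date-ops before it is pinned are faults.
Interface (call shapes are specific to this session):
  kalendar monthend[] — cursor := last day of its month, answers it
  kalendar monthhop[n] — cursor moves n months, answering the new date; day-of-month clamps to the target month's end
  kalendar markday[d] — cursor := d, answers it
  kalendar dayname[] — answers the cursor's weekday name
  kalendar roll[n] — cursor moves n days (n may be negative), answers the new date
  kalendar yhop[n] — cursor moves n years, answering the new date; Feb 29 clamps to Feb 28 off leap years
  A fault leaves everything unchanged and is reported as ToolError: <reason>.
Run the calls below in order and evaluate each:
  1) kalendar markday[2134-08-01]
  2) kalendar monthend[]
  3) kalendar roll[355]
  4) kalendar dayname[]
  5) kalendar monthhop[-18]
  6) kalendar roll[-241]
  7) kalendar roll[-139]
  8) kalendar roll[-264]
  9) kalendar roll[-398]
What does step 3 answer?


Answer: 2135-08-21

Derivation:
% kalendar markday(2134-08-01) => 2134-08-01
% kalendar monthend() => 2134-08-31
% kalendar roll(355) => 2135-08-21
% kalendar dayname() => Sunday
% kalendar monthhop(-18) => 2134-02-21
% kalendar roll(-241) => 2133-06-25
% kalendar roll(-139) => 2133-02-06
% kalendar roll(-264) => 2132-05-18
% kalendar roll(-398) => 2131-04-16


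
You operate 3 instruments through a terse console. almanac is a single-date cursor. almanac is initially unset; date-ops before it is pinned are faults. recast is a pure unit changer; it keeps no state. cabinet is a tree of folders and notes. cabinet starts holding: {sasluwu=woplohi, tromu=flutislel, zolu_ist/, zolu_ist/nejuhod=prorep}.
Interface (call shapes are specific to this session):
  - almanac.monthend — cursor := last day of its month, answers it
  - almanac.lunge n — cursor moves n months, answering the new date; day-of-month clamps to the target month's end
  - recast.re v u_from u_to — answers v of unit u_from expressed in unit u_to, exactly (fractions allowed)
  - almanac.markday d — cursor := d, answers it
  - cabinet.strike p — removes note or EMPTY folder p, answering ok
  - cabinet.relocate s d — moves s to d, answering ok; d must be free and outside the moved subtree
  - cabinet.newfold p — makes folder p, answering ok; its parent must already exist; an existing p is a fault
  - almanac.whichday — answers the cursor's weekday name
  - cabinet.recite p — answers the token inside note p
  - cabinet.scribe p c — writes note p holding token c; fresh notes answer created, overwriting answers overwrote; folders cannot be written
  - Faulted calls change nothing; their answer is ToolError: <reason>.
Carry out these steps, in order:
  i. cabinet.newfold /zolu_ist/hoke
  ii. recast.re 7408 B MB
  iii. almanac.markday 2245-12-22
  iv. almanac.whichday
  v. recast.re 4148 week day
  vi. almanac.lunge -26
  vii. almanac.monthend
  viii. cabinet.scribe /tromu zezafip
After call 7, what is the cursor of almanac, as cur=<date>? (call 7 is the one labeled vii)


Act: newfold[p: /zolu_ist/hoke]
Obs: ok
Act: re[v: 7408; u_from: B; u_to: MB]
Obs: 463/62500
Act: markday[d: 2245-12-22]
Obs: 2245-12-22
Act: whichday[]
Obs: Monday
Act: re[v: 4148; u_from: week; u_to: day]
Obs: 29036
Act: lunge[n: -26]
Obs: 2243-10-22
Act: monthend[]
Obs: 2243-10-31
Act: scribe[p: /tromu; c: zezafip]
Obs: overwrote

Answer: cur=2243-10-31


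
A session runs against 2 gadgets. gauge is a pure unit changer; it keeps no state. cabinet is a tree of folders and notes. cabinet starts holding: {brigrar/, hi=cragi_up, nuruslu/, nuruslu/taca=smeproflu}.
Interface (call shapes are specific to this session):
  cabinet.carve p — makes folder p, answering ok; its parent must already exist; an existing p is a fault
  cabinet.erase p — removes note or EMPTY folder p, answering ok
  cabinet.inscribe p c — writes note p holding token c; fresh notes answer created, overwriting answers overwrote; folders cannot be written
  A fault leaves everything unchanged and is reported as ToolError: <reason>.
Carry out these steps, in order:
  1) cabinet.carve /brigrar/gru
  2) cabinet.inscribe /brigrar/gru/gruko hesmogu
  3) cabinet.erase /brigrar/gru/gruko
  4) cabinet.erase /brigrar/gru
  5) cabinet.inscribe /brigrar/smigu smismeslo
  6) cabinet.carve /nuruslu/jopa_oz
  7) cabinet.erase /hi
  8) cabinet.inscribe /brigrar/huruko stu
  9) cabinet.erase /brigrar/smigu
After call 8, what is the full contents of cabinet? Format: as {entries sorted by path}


% 1. cabinet.carve(/brigrar/gru) => ok
% 2. cabinet.inscribe(/brigrar/gru/gruko, hesmogu) => created
% 3. cabinet.erase(/brigrar/gru/gruko) => ok
% 4. cabinet.erase(/brigrar/gru) => ok
% 5. cabinet.inscribe(/brigrar/smigu, smismeslo) => created
% 6. cabinet.carve(/nuruslu/jopa_oz) => ok
% 7. cabinet.erase(/hi) => ok
% 8. cabinet.inscribe(/brigrar/huruko, stu) => created
% 9. cabinet.erase(/brigrar/smigu) => ok

Answer: {brigrar/, brigrar/huruko=stu, brigrar/smigu=smismeslo, nuruslu/, nuruslu/jopa_oz/, nuruslu/taca=smeproflu}
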